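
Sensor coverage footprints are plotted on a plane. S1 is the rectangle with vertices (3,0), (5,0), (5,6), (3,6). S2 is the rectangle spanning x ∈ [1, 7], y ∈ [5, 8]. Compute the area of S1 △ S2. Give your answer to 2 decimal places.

26.00

|S1∩S2|: x∈[3,5], y∈[5,6] → 2·1 = 2.
|S1 △ S2| = |S1| + |S2| − 2·|S1∩S2| = 12 + 18 − 4 = 26.00.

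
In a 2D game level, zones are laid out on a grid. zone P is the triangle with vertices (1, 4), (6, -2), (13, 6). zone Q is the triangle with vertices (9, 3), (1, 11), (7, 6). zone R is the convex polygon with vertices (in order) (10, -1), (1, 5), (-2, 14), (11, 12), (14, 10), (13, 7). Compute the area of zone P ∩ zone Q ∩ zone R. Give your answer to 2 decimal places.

The intersection is the polygon with vertices (9,3), (7,5), (7.6,5.1).
By the shoelace formula its area is 0.70.

0.70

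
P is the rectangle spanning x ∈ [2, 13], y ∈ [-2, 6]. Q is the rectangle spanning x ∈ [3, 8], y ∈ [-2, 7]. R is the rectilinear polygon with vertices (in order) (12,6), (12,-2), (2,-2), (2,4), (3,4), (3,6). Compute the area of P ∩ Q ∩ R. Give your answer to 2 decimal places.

40.00

The intersection is the polygon with vertices (8,-2), (3,-2), (3,4), (3,6), (8,6).
By the shoelace formula its area is 40.00.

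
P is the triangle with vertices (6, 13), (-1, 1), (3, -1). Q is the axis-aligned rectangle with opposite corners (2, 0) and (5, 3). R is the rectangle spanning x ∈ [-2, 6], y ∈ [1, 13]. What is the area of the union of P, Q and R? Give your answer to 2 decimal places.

102.11

By inclusion–exclusion:
Individual areas: |P| = 31, |Q| = 9, |R| = 96.
|P∩Q| = 4.6071.
|P∩R| = 26.5714.
|Q∩R|: x∈[2,5], y∈[1,3] → 3·2 = 6.
|P∩Q∩R| = 3.2857.
|P ∪ Q ∪ R| = 136 − 37.1786 + 3.2857 = 102.11.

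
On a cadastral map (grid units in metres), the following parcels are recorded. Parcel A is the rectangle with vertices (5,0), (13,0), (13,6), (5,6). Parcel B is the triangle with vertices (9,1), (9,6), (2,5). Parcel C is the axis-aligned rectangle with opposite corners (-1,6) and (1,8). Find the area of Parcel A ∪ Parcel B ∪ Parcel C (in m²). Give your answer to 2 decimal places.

By inclusion–exclusion:
Individual areas: |Parcel A| = 48, |Parcel B| = 17.5, |Parcel C| = 4.
|Parcel A∩Parcel B| = 14.2857.
|Parcel A∩Parcel C| = 0 (no overlap).
|Parcel B∩Parcel C| = 0.
|Parcel A∩Parcel B∩Parcel C| = 0.
|Parcel A ∪ Parcel B ∪ Parcel C| = 69.5 − 14.2857 + 0 = 55.21.

55.21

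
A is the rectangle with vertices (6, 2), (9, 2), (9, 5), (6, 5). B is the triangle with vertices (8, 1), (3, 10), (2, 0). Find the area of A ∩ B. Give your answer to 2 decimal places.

1.88

The intersection is the polygon with vertices (6,2), (6,4.6), (7.444,2).
By the shoelace formula its area is 1.88.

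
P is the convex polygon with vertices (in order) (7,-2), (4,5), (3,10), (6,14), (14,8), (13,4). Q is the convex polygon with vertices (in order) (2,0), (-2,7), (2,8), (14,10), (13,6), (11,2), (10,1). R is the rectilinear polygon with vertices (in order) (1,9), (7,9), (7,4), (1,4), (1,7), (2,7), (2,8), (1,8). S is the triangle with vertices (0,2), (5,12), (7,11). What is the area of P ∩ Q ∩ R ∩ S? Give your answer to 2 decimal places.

The intersection is the polygon with vertices (5.064,8.511), (3.659,6.705), (3.355,8.226).
By the shoelace formula its area is 1.34.

1.34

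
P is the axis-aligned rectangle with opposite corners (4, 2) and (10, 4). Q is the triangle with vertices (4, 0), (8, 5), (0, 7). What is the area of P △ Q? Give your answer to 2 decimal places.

26.40

|P| = 12, |Q| = 24, |P∩Q| = 4.8.
|P △ Q| = |P| + |Q| − 2·|P∩Q| = 12 + 24 − 9.6 = 26.40.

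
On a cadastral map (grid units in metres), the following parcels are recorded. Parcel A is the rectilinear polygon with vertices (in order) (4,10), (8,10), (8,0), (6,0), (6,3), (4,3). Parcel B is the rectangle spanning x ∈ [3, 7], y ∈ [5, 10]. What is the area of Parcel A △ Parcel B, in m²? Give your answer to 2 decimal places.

24.00

|Parcel A| = 34, |Parcel B| = 20, |Parcel A∩Parcel B| = 15.
|Parcel A △ Parcel B| = |Parcel A| + |Parcel B| − 2·|Parcel A∩Parcel B| = 34 + 20 − 30 = 24.00.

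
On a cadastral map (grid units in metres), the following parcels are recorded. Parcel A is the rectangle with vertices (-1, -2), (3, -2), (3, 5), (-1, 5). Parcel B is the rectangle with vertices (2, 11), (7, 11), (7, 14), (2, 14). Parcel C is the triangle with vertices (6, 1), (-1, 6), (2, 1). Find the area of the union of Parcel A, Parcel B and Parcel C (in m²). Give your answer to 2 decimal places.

46.61

By inclusion–exclusion:
Individual areas: |Parcel A| = 28, |Parcel B| = 15, |Parcel C| = 10.
|Parcel A∩Parcel B| = 0 (no overlap).
|Parcel A∩Parcel C| = 6.3857.
|Parcel B∩Parcel C| = 0.
|Parcel A∩Parcel B∩Parcel C| = 0.
|Parcel A ∪ Parcel B ∪ Parcel C| = 53 − 6.3857 + 0 = 46.61.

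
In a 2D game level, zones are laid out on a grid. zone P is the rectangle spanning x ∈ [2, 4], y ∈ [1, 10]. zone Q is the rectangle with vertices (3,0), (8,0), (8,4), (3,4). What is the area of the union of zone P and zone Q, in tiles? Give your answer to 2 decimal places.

35.00

By inclusion–exclusion:
Individual areas: |zone P| = 18, |zone Q| = 20.
|zone P∩zone Q|: x∈[3,4], y∈[1,4] → 1·3 = 3.
|zone P ∪ zone Q| = 38 − 3 = 35.00.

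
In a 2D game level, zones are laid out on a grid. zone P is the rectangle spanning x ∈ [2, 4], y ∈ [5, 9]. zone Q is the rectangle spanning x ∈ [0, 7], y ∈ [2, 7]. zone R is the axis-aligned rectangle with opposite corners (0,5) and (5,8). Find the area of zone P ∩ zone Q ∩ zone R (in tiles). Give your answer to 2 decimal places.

The intersection is the polygon with vertices (2,5), (2,7), (4,7), (4,5).
By the shoelace formula its area is 4.00.

4.00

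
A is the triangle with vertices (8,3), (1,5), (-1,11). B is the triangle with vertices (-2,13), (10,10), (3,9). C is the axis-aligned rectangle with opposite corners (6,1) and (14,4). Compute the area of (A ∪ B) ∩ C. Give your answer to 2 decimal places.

0.87

The region (A ∪ B) ∩ C is the polygon with vertices (8,3), (6,3.571), (6,4), (6.875,4).
By the shoelace formula its area is 0.87.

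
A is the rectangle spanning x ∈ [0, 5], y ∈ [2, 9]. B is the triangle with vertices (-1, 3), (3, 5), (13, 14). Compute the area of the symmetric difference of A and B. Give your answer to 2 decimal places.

|A| = 35, |B| = 8, |A∩B| = 4.2.
|A △ B| = |A| + |B| − 2·|A∩B| = 35 + 8 − 8.4 = 34.60.

34.60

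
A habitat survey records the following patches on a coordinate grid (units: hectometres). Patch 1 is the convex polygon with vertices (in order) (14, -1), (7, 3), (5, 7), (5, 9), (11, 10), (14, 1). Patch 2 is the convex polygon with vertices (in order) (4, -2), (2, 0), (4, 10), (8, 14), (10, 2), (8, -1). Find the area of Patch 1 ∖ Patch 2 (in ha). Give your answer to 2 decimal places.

30.94

|Patch 1| = 56.5, |Patch 1∩Patch 2| = 25.5564.
|Patch 1 ∖ Patch 2| = |Patch 1| − |Patch 1∩Patch 2| = 56.5 − 25.5564 = 30.94.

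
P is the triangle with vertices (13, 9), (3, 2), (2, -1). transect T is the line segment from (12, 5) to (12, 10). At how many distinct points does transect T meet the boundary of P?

2

The segment meets the boundary at (12,8.3), (12,8.091).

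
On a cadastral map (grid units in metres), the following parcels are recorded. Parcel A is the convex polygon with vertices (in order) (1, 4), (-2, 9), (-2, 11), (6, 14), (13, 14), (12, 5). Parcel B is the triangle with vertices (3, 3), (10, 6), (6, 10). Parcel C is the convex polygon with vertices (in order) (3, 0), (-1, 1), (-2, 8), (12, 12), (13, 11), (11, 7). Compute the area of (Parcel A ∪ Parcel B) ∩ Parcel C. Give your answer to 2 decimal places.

68.49

|Parcel A ∪ Parcel B| = 121.2568.
|(Parcel A ∪ Parcel B) ∩ Parcel C| = 68.49.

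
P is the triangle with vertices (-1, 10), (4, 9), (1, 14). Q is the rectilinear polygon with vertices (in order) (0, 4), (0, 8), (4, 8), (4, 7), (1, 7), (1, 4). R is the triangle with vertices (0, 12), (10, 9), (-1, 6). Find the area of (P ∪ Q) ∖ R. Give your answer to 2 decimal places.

|P ∪ Q| = 18.
|(P ∪ Q) ∩ R| = 11.5534.
|(P ∪ Q) ∖ R| = 18 − 11.5534 = 6.45.

6.45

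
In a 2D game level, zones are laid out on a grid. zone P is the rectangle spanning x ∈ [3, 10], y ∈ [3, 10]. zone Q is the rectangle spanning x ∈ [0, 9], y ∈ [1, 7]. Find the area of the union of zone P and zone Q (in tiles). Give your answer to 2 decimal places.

79.00

By inclusion–exclusion:
Individual areas: |zone P| = 49, |zone Q| = 54.
|zone P∩zone Q|: x∈[3,9], y∈[3,7] → 6·4 = 24.
|zone P ∪ zone Q| = 103 − 24 = 79.00.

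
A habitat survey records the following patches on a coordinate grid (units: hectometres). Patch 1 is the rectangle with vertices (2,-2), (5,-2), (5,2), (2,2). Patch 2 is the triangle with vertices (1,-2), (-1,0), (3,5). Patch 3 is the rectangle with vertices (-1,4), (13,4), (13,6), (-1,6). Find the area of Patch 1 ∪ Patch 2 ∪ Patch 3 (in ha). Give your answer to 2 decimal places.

By inclusion–exclusion:
Individual areas: |Patch 1| = 12, |Patch 2| = 9, |Patch 3| = 28.
|Patch 1∩Patch 2| = 0.0357.
|Patch 1∩Patch 3| = 0 (no overlap).
|Patch 2∩Patch 3| = 0.2571.
|Patch 1∩Patch 2∩Patch 3| = 0.
|Patch 1 ∪ Patch 2 ∪ Patch 3| = 49 − 0.2929 + 0 = 48.71.

48.71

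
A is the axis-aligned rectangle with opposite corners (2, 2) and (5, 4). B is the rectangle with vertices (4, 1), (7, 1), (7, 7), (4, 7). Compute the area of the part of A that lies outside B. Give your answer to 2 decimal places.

|A∩B|: x∈[4,5], y∈[2,4] → 1·2 = 2.
|A| = 6.
|A ∖ B| = |A| − |A∩B| = 6 − 2 = 4.00.

4.00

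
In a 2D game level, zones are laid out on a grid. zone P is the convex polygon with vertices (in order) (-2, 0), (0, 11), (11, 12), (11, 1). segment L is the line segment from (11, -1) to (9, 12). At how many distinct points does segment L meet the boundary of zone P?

2

The segment meets the boundary at (10.696,0.977), (9.028,11.821).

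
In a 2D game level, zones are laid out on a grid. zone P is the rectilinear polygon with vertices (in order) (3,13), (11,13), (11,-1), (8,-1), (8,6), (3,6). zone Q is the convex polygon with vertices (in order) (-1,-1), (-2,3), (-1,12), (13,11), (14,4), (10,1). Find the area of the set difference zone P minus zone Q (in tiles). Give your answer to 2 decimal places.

|zone P| = 77, |zone P∩zone Q| = 58.4172.
|zone P ∖ zone Q| = |zone P| − |zone P∩zone Q| = 77 − 58.4172 = 18.58.

18.58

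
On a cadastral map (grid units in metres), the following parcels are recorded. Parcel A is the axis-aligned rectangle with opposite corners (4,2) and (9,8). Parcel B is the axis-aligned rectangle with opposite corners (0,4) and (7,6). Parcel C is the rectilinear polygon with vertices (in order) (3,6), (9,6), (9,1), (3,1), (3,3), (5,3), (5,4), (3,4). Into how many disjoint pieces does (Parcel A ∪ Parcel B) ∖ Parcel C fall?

3

(Parcel A ∪ Parcel B) ∖ Parcel C splits into 3 disjoint pieces (area 10, area 1, area 6).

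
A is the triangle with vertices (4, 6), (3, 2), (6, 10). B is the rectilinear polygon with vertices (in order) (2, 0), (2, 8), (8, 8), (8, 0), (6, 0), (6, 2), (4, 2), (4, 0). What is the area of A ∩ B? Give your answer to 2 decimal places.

1.75

The intersection is the polygon with vertices (3,2), (4,6), (5,8), (5.25,8).
By the shoelace formula its area is 1.75.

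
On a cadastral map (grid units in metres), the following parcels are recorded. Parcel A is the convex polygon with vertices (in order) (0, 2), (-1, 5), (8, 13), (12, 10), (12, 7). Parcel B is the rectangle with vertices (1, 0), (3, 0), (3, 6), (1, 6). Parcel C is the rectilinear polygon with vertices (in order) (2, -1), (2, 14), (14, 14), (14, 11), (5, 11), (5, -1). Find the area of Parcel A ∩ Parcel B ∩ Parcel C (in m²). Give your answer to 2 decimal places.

The intersection is the polygon with vertices (3,6), (3,3.25), (2,2.833), (2,6).
By the shoelace formula its area is 2.96.

2.96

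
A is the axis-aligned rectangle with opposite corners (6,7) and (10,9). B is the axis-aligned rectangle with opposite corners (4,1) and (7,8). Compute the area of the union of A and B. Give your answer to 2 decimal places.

By inclusion–exclusion:
Individual areas: |A| = 8, |B| = 21.
|A∩B|: x∈[6,7], y∈[7,8] → 1·1 = 1.
|A ∪ B| = 29 − 1 = 28.00.

28.00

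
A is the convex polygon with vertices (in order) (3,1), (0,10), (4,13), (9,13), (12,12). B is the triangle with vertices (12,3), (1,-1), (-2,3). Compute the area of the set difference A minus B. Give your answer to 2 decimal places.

71.20

|A| = 73.5, |A∩B| = 2.303.
|A ∖ B| = |A| − |A∩B| = 73.5 − 2.303 = 71.20.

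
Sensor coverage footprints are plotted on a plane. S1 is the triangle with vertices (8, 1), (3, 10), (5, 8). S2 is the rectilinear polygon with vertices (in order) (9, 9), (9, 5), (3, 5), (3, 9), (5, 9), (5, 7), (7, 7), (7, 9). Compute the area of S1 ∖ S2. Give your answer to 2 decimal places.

1.45

|S1| = 4, |S1∩S2| = 2.5476.
|S1 ∖ S2| = |S1| − |S1∩S2| = 4 − 2.5476 = 1.45.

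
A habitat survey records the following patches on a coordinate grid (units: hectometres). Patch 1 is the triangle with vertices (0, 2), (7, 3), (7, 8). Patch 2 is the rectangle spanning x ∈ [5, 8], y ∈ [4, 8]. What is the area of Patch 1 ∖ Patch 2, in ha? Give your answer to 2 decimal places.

11.21

|Patch 1| = 17.5, |Patch 1∩Patch 2| = 6.2857.
|Patch 1 ∖ Patch 2| = |Patch 1| − |Patch 1∩Patch 2| = 17.5 − 6.2857 = 11.21.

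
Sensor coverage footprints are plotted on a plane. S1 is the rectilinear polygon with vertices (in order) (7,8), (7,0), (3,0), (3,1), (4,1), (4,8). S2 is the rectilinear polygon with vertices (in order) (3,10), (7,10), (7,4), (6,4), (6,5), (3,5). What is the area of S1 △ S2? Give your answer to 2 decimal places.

|S1| = 25, |S2| = 21, |S1∩S2| = 10.
|S1 △ S2| = |S1| + |S2| − 2·|S1∩S2| = 25 + 21 − 20 = 26.00.

26.00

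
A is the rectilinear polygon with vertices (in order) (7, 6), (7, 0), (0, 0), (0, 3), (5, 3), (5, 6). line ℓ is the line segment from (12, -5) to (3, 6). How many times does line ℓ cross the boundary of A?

The segment meets the boundary at (5,3.556), (7,1.111).

2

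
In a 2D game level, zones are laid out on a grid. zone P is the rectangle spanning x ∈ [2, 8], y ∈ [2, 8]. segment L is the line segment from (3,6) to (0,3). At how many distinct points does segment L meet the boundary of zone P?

The segment meets the boundary at (2,5).

1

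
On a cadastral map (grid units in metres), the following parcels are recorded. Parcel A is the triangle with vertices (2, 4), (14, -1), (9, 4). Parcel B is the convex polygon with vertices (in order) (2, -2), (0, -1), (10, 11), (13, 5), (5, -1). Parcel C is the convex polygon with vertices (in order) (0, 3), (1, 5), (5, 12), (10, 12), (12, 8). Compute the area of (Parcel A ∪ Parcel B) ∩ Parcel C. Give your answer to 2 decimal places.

12.44

|Parcel A ∪ Parcel B| = 72.7349.
|(Parcel A ∪ Parcel B) ∩ Parcel C| = 12.44.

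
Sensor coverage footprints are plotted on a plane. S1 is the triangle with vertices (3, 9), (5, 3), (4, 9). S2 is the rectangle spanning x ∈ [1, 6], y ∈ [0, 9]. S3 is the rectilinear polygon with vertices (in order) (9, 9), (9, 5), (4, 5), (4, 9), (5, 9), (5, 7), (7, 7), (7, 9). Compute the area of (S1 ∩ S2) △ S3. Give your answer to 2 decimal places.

16.67

|S1 ∩ S2| = 3.
|(S1 ∩ S2) ∩ S3| = 1.1667.
|(S1 ∩ S2) △ S3| = 3 + 16 − 2.3333 = 16.67.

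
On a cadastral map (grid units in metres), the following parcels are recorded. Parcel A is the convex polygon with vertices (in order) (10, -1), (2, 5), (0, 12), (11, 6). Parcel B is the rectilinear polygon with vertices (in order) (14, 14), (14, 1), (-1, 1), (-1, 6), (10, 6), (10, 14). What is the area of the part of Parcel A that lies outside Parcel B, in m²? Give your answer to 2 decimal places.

|Parcel A| = 63.5, |Parcel A∩Parcel B| = 32.9632.
|Parcel A ∖ Parcel B| = |Parcel A| − |Parcel A∩Parcel B| = 63.5 − 32.9632 = 30.54.

30.54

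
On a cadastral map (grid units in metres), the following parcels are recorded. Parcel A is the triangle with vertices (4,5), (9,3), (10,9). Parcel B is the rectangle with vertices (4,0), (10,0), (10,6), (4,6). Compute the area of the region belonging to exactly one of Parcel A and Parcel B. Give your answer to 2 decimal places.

32.00

|Parcel A| = 16, |Parcel B| = 36, |Parcel A∩Parcel B| = 10.
|Parcel A △ Parcel B| = |Parcel A| + |Parcel B| − 2·|Parcel A∩Parcel B| = 16 + 36 − 20 = 32.00.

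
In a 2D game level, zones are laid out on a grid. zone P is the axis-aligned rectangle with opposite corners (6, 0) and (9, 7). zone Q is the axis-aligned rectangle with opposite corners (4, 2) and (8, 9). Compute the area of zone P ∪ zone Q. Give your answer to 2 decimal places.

By inclusion–exclusion:
Individual areas: |zone P| = 21, |zone Q| = 28.
|zone P∩zone Q|: x∈[6,8], y∈[2,7] → 2·5 = 10.
|zone P ∪ zone Q| = 49 − 10 = 39.00.

39.00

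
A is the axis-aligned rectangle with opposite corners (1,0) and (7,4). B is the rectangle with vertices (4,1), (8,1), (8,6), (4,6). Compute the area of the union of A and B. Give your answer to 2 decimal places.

35.00

By inclusion–exclusion:
Individual areas: |A| = 24, |B| = 20.
|A∩B|: x∈[4,7], y∈[1,4] → 3·3 = 9.
|A ∪ B| = 44 − 9 = 35.00.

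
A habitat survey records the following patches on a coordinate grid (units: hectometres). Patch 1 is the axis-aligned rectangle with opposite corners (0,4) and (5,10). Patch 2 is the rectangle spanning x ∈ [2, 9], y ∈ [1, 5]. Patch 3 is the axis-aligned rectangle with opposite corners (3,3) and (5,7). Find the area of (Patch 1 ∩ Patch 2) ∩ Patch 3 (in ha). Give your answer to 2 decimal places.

2.00

The region (Patch 1 ∩ Patch 2) ∩ Patch 3 is the polygon with vertices (3,4), (3,5), (5,5), (5,4).
By the shoelace formula its area is 2.00.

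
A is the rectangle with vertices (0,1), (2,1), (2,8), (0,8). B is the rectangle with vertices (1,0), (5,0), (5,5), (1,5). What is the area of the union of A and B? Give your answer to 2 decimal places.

By inclusion–exclusion:
Individual areas: |A| = 14, |B| = 20.
|A∩B|: x∈[1,2], y∈[1,5] → 1·4 = 4.
|A ∪ B| = 34 − 4 = 30.00.

30.00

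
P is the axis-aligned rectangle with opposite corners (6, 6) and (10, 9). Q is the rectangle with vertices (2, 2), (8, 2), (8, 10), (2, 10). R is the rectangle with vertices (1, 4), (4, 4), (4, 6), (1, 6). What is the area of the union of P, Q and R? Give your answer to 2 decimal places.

By inclusion–exclusion:
Individual areas: |P| = 12, |Q| = 48, |R| = 6.
|P∩Q|: x∈[6,8], y∈[6,9] → 2·3 = 6.
|P∩R| = 0 (no overlap).
|Q∩R|: x∈[2,4], y∈[4,6] → 2·2 = 4.
|P∩Q∩R| = 0.
|P ∪ Q ∪ R| = 66 − 10 + 0 = 56.00.

56.00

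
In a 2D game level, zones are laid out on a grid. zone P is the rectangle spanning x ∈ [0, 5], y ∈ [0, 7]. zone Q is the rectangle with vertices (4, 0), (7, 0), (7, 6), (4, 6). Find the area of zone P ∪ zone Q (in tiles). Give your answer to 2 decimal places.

By inclusion–exclusion:
Individual areas: |zone P| = 35, |zone Q| = 18.
|zone P∩zone Q|: x∈[4,5], y∈[0,6] → 1·6 = 6.
|zone P ∪ zone Q| = 53 − 6 = 47.00.

47.00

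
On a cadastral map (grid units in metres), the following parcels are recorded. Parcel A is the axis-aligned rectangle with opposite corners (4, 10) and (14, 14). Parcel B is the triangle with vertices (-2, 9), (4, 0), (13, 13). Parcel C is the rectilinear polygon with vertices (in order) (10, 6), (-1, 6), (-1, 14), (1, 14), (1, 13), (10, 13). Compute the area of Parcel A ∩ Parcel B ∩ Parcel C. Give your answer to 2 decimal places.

The intersection is the polygon with vertices (4,10.6), (10,12.2), (10,10), (4,10).
By the shoelace formula its area is 8.40.

8.40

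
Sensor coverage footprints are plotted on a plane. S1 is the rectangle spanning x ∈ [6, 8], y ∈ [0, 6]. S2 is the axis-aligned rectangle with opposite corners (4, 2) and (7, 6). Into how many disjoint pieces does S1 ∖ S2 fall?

1

S1 ∖ S2 is a single connected region.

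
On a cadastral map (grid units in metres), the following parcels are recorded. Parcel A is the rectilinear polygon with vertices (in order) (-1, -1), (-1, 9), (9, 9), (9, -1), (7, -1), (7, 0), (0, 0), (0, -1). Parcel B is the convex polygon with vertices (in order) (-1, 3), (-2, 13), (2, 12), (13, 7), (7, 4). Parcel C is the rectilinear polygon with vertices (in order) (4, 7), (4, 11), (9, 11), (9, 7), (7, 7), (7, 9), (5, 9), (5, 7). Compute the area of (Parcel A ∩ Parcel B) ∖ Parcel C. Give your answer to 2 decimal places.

47.00

|Parcel A ∩ Parcel B| = 52.9636.
|(Parcel A ∩ Parcel B) ∩ Parcel C| = 5.9636.
|(Parcel A ∩ Parcel B) ∖ Parcel C| = 52.9636 − 5.9636 = 47.00.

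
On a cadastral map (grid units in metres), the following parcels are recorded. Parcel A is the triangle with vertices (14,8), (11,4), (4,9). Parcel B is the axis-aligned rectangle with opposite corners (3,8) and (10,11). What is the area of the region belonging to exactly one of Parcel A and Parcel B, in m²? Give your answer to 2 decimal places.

|Parcel A| = 21.5, |Parcel B| = 21, |Parcel A∩Parcel B| = 3.5.
|Parcel A △ Parcel B| = |Parcel A| + |Parcel B| − 2·|Parcel A∩Parcel B| = 21.5 + 21 − 7 = 35.50.

35.50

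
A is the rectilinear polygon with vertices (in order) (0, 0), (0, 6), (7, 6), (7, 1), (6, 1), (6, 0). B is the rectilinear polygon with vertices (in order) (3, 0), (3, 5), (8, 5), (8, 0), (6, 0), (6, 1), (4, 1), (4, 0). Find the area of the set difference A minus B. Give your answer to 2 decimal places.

|A| = 41, |A∩B| = 17.
|A ∖ B| = |A| − |A∩B| = 41 − 17 = 24.00.

24.00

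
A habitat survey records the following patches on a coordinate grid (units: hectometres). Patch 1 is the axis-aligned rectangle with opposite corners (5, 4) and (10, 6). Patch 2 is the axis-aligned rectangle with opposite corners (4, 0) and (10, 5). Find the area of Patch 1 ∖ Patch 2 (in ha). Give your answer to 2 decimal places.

|Patch 1∩Patch 2|: x∈[5,10], y∈[4,5] → 5·1 = 5.
|Patch 1| = 10.
|Patch 1 ∖ Patch 2| = |Patch 1| − |Patch 1∩Patch 2| = 10 − 5 = 5.00.

5.00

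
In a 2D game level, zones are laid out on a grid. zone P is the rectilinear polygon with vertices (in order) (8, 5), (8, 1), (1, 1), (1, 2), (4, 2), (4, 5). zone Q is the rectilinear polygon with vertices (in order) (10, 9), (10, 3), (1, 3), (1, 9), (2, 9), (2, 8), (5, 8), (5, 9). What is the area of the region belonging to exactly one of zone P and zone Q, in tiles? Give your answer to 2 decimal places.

54.00

|zone P| = 19, |zone Q| = 51, |zone P∩zone Q| = 8.
|zone P △ zone Q| = |zone P| + |zone Q| − 2·|zone P∩zone Q| = 19 + 51 − 16 = 54.00.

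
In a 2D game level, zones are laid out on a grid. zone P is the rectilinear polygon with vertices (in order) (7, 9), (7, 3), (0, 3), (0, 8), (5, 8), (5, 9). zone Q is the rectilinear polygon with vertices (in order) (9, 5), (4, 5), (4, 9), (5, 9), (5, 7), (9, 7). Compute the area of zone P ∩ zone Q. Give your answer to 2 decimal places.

7.00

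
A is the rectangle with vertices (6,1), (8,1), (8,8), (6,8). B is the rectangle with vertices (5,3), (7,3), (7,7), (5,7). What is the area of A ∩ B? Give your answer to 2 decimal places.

|A∩B|: x∈[6,7], y∈[3,7] → 1·4 = 4.

4.00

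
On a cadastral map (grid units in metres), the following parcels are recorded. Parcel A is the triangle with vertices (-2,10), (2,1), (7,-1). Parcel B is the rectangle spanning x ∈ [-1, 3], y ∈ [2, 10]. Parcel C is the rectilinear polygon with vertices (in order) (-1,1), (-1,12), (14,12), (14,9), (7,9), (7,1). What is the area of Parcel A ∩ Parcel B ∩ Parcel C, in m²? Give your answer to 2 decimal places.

9.99

The intersection is the polygon with vertices (-1,8.778), (3,3.889), (3,2), (1.556,2), (-1,7.75).
By the shoelace formula its area is 9.99.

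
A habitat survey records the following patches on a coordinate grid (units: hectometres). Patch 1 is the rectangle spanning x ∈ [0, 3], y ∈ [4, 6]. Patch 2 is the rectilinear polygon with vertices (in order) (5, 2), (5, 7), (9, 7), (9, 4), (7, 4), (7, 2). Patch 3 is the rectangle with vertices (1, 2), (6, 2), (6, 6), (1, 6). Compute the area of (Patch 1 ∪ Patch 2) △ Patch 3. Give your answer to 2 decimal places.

26.00

|Patch 1 ∪ Patch 2| = 22.
|(Patch 1 ∪ Patch 2) ∩ Patch 3| = 8.
|(Patch 1 ∪ Patch 2) △ Patch 3| = 22 + 20 − 16 = 26.00.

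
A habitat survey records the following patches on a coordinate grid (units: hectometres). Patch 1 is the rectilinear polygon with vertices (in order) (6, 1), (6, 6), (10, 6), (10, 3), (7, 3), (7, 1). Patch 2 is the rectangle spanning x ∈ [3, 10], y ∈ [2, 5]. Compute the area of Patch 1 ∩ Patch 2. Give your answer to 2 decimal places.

The intersection is the polygon with vertices (6,5), (10,5), (10,3), (7,3), (7,2), (6,2).
By the shoelace formula its area is 9.00.

9.00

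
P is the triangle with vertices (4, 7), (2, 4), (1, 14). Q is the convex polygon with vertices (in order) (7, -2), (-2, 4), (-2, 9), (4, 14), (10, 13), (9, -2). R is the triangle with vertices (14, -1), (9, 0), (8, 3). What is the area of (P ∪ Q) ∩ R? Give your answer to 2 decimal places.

1.63

The region (P ∪ Q) ∩ R is the polygon with vertices (9.132,-0.026), (9,0), (8,3), (9.277,2.149).
By the shoelace formula its area is 1.63.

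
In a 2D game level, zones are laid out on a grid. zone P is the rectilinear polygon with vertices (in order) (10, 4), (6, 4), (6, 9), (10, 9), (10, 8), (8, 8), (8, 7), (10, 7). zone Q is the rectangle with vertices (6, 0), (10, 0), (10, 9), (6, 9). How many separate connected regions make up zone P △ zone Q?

2

zone P △ zone Q splits into 2 disjoint pieces (area 16, area 2).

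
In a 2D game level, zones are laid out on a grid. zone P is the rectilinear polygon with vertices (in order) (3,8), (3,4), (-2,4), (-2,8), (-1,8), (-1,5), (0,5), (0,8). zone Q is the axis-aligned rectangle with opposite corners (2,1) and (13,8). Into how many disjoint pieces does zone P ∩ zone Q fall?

zone P ∩ zone Q is a single connected region.

1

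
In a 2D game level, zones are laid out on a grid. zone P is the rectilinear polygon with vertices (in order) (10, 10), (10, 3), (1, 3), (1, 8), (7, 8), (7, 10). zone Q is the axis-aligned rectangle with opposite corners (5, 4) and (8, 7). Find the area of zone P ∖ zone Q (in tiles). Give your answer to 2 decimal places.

|zone P| = 51, |zone P∩zone Q| = 9.
|zone P ∖ zone Q| = |zone P| − |zone P∩zone Q| = 51 − 9 = 42.00.

42.00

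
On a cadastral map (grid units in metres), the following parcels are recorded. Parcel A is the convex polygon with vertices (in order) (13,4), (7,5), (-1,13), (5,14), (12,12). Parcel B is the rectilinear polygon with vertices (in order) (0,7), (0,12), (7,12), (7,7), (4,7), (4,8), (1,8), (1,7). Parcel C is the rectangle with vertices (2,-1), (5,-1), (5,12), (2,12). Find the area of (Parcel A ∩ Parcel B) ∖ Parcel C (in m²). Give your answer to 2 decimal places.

12.00

|Parcel A ∩ Parcel B| = 22.5.
|(Parcel A ∩ Parcel B) ∩ Parcel C| = 10.5.
|(Parcel A ∩ Parcel B) ∖ Parcel C| = 22.5 − 10.5 = 12.00.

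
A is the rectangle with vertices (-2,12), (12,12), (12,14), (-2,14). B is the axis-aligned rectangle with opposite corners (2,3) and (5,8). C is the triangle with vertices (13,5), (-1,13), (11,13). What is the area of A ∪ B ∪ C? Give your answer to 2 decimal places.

By inclusion–exclusion:
Individual areas: |A| = 28, |B| = 15, |C| = 48.
|A∩B| = 0 (no overlap).
|A∩C| = 11.25.
|B∩C| = 0.
|A∩B∩C| = 0.
|A ∪ B ∪ C| = 91 − 11.25 + 0 = 79.75.

79.75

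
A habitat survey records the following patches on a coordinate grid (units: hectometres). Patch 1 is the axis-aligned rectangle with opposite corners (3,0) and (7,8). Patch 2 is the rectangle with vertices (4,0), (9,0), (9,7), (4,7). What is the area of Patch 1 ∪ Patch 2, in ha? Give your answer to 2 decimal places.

By inclusion–exclusion:
Individual areas: |Patch 1| = 32, |Patch 2| = 35.
|Patch 1∩Patch 2|: x∈[4,7], y∈[0,7] → 3·7 = 21.
|Patch 1 ∪ Patch 2| = 67 − 21 = 46.00.

46.00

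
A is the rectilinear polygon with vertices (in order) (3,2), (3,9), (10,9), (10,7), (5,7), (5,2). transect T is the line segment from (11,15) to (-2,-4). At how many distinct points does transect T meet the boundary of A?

The segment meets the boundary at (5,6.231), (5.526,7), (3,3.308), (6.895,9).

4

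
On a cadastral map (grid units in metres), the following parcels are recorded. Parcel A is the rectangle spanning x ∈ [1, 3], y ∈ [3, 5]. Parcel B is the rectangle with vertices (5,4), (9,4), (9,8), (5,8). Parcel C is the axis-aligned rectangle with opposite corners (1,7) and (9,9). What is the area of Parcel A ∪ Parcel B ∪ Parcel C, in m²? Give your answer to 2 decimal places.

32.00

By inclusion–exclusion:
Individual areas: |Parcel A| = 4, |Parcel B| = 16, |Parcel C| = 16.
|Parcel A∩Parcel B| = 0 (no overlap).
|Parcel A∩Parcel C| = 0 (no overlap).
|Parcel B∩Parcel C|: x∈[5,9], y∈[7,8] → 4·1 = 4.
|Parcel A∩Parcel B∩Parcel C| = 0.
|Parcel A ∪ Parcel B ∪ Parcel C| = 36 − 4 + 0 = 32.00.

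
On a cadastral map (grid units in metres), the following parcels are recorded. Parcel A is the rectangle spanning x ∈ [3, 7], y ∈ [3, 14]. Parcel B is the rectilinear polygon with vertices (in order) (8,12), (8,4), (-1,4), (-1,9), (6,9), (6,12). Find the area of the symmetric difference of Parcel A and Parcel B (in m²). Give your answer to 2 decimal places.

49.00

|Parcel A| = 44, |Parcel B| = 51, |Parcel A∩Parcel B| = 23.
|Parcel A △ Parcel B| = |Parcel A| + |Parcel B| − 2·|Parcel A∩Parcel B| = 44 + 51 − 46 = 49.00.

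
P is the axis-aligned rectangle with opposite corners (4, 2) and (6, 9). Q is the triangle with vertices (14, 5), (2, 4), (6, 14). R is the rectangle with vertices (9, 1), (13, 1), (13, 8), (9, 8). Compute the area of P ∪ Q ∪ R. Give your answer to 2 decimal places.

79.06

By inclusion–exclusion:
Individual areas: |P| = 14, |Q| = 58, |R| = 28.
|P∩Q| = 9.5.
|P∩R| = 0 (no overlap).
|Q∩R| = 11.4375.
|P∩Q∩R| = 0.
|P ∪ Q ∪ R| = 100 − 20.9375 + 0 = 79.06.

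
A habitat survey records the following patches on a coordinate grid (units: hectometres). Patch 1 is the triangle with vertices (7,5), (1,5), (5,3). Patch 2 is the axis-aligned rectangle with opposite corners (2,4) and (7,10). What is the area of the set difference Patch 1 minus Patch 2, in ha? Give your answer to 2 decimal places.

|Patch 1| = 6, |Patch 1∩Patch 2| = 4.25.
|Patch 1 ∖ Patch 2| = |Patch 1| − |Patch 1∩Patch 2| = 6 − 4.25 = 1.75.

1.75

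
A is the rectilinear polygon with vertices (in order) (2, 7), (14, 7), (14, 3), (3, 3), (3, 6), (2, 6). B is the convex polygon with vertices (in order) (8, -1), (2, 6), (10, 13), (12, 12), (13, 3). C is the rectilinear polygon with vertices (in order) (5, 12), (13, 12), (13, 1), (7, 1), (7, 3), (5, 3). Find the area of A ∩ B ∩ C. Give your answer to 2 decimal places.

The intersection is the polygon with vertices (13,3), (7,3), (5,3), (5,7), (12.556,7).
By the shoelace formula its area is 31.11.

31.11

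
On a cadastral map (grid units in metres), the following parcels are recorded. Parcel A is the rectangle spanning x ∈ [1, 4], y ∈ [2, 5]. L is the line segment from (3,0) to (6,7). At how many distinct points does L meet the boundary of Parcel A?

The segment meets the boundary at (4,2.333), (3.857,2).

2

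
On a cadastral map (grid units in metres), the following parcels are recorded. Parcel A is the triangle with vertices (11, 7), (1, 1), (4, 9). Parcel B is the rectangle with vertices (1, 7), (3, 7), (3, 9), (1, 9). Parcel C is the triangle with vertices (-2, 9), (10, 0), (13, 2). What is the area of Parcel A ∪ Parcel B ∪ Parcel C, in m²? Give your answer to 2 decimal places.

54.05

By inclusion–exclusion:
Individual areas: |Parcel A| = 31, |Parcel B| = 4, |Parcel C| = 25.5.
|Parcel A∩Parcel B| = 0.
|Parcel A∩Parcel C| = 6.0607.
|Parcel B∩Parcel C| = 0.3857.
|Parcel A∩Parcel B∩Parcel C| = 0.
|Parcel A ∪ Parcel B ∪ Parcel C| = 60.5 − 6.4464 + 0 = 54.05.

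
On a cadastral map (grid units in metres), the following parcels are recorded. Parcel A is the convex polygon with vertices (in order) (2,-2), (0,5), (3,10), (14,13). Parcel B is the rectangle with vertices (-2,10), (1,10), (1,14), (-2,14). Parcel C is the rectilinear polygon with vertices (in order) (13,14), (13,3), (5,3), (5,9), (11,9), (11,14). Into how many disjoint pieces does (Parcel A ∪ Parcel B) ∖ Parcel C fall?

(Parcel A ∪ Parcel B) ∖ Parcel C splits into 3 disjoint pieces (area 55.2023, area 0.4886, area 12).

3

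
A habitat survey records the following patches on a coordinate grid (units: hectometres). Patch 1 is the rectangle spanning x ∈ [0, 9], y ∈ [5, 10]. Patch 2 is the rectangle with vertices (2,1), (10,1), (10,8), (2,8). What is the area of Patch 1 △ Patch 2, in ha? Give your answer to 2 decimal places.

|Patch 1∩Patch 2|: x∈[2,9], y∈[5,8] → 7·3 = 21.
|Patch 1 △ Patch 2| = |Patch 1| + |Patch 2| − 2·|Patch 1∩Patch 2| = 45 + 56 − 42 = 59.00.

59.00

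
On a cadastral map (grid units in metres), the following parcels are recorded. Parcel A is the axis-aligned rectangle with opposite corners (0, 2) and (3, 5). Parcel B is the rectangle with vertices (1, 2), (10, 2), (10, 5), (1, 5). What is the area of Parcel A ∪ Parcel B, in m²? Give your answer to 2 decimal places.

By inclusion–exclusion:
Individual areas: |Parcel A| = 9, |Parcel B| = 27.
|Parcel A∩Parcel B|: x∈[1,3], y∈[2,5] → 2·3 = 6.
|Parcel A ∪ Parcel B| = 36 − 6 = 30.00.

30.00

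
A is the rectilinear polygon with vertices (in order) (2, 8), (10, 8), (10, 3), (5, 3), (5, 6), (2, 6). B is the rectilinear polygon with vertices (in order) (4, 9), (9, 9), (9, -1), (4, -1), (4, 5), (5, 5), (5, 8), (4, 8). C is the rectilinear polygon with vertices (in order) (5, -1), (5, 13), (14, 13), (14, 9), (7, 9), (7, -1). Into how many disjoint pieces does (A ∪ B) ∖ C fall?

(A ∪ B) ∖ C splits into 3 disjoint pieces (area 7, area 25, area 6).

3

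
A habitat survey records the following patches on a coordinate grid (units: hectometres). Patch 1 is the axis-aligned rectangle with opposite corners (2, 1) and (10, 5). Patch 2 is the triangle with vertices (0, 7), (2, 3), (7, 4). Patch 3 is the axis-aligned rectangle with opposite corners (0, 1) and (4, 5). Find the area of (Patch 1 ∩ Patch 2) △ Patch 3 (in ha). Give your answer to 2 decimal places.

15.13

|Patch 1 ∩ Patch 2| = 6.3333.
|(Patch 1 ∩ Patch 2) ∩ Patch 3| = 3.6.
|(Patch 1 ∩ Patch 2) △ Patch 3| = 6.3333 + 16 − 7.2 = 15.13.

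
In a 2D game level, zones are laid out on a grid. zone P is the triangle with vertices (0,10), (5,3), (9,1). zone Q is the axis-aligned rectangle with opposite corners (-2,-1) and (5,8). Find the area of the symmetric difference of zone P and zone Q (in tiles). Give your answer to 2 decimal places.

|zone P| = 9, |zone Q| = 63, |zone P∩zone Q| = 4.4286.
|zone P △ zone Q| = |zone P| + |zone Q| − 2·|zone P∩zone Q| = 9 + 63 − 8.8571 = 63.14.

63.14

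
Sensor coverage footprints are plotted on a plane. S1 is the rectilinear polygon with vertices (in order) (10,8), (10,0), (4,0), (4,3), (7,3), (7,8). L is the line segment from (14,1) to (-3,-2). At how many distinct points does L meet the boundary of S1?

2

The segment meets the boundary at (8.333,0), (10,0.294).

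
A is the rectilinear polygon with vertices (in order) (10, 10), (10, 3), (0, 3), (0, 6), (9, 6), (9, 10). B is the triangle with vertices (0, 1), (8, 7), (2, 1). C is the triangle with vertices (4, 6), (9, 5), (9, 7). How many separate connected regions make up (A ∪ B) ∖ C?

2

(A ∪ B) ∖ C splits into 2 disjoint pieces (area 34.8333, area 0.0114).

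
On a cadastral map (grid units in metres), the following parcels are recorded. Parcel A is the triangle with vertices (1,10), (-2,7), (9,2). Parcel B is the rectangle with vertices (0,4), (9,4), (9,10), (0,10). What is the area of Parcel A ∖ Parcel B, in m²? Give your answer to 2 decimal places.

|Parcel A| = 24, |Parcel A∩Parcel B| = 18.6909.
|Parcel A ∖ Parcel B| = |Parcel A| − |Parcel A∩Parcel B| = 24 − 18.6909 = 5.31.

5.31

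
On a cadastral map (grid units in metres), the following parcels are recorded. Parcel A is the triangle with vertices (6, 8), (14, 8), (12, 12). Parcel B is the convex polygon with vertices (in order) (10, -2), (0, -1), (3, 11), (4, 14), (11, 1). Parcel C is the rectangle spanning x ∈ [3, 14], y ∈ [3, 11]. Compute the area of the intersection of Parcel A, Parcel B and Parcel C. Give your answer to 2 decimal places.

The intersection is the polygon with vertices (6.906,8.604), (7.231,8), (6,8).
By the shoelace formula its area is 0.37.

0.37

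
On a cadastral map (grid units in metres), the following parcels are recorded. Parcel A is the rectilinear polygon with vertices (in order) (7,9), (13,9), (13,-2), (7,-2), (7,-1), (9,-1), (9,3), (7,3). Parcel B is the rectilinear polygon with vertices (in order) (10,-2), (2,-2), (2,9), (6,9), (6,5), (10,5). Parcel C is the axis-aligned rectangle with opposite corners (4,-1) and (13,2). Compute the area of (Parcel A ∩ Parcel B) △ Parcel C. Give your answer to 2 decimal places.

|Parcel A ∩ Parcel B| = 13.
|(Parcel A ∩ Parcel B) ∩ Parcel C| = 3.
|(Parcel A ∩ Parcel B) △ Parcel C| = 13 + 27 − 6 = 34.00.

34.00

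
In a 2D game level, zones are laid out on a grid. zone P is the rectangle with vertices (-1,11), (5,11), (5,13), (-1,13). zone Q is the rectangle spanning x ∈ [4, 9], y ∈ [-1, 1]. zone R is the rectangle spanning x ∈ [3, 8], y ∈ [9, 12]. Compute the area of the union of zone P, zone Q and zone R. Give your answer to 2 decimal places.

35.00

By inclusion–exclusion:
Individual areas: |zone P| = 12, |zone Q| = 10, |zone R| = 15.
|zone P∩zone Q| = 0 (no overlap).
|zone P∩zone R|: x∈[3,5], y∈[11,12] → 2·1 = 2.
|zone Q∩zone R| = 0 (no overlap).
|zone P∩zone Q∩zone R| = 0.
|zone P ∪ zone Q ∪ zone R| = 37 − 2 + 0 = 35.00.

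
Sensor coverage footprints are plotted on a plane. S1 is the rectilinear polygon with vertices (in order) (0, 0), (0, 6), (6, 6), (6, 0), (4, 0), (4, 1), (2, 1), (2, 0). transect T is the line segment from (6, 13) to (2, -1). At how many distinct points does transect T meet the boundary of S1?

The segment meets the boundary at (2.571,1), (4,6).

2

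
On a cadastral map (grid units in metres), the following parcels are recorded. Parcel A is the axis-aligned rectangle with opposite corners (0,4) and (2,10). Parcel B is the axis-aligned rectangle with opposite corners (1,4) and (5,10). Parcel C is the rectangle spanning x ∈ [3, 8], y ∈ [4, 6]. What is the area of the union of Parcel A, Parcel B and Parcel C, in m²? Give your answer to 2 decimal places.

36.00

By inclusion–exclusion:
Individual areas: |Parcel A| = 12, |Parcel B| = 24, |Parcel C| = 10.
|Parcel A∩Parcel B|: x∈[1,2], y∈[4,10] → 1·6 = 6.
|Parcel A∩Parcel C| = 0 (no overlap).
|Parcel B∩Parcel C|: x∈[3,5], y∈[4,6] → 2·2 = 4.
|Parcel A∩Parcel B∩Parcel C| = 0.
|Parcel A ∪ Parcel B ∪ Parcel C| = 46 − 10 + 0 = 36.00.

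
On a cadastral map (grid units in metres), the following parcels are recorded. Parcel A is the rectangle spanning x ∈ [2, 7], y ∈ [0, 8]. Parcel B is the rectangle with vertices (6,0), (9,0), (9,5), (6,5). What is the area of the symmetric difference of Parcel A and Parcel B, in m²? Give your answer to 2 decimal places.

45.00

|Parcel A∩Parcel B|: x∈[6,7], y∈[0,5] → 1·5 = 5.
|Parcel A △ Parcel B| = |Parcel A| + |Parcel B| − 2·|Parcel A∩Parcel B| = 40 + 15 − 10 = 45.00.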